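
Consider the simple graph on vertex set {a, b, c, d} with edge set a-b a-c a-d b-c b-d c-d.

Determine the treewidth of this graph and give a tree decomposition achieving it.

A single bag containing all 4 vertices is trivially a valid decomposition of width 3. Conversely, {a, b, c, d} is a clique of size 4, and the vertices of any clique must share a bag in every tree decomposition; so some bag has ≥ 4 vertices and tw(G) ≥ 3. Combining the bounds, tw(G) = 3.

Treewidth 3.
One such decomposition:
Bags: B1 = {a, b, c, d}
Tree: (single bag)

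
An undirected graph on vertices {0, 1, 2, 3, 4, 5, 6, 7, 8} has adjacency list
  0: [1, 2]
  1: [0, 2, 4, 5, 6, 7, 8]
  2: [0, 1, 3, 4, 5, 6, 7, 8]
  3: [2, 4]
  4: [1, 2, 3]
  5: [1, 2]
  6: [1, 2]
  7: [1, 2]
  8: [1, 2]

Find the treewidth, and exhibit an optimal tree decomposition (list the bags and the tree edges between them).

Treewidth 2.
One such decomposition:
Bags: B1 = {0, 1, 2}  B2 = {1, 2, 8}  B3 = {1, 2, 6}  B4 = {1, 2, 7}  B5 = {1, 2, 5}  B6 = {1, 2, 4}  B7 = {2, 3, 4}
Tree: B1–B2, B1–B3, B1–B4, B3–B5, B1–B6, B6–B7

The largest bag has 3 vertices, giving width 2; this decomposition certifies tw(G) ≤ 2. On the other hand G contains the 3-clique {0, 1, 2}. A clique must lie in a single bag of any decomposition, so no decomposition can have width below 2. Combining the bounds, tw(G) = 2.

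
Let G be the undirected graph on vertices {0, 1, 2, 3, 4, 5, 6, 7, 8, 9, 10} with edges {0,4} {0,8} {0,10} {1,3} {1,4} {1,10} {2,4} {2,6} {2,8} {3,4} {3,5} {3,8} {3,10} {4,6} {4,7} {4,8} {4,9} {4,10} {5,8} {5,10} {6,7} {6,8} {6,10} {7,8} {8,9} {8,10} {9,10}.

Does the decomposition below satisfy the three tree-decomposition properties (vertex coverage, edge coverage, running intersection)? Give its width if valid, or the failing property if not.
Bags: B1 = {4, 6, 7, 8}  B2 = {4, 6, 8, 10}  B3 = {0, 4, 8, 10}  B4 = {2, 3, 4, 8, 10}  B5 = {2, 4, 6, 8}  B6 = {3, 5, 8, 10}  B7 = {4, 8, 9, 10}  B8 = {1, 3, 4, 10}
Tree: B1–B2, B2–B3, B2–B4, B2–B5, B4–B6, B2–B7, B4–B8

A tree decomposition must satisfy three properties: every vertex lies in some bag; for every edge, both endpoints lie together in some bag; and for every vertex, the bags containing it form a connected subtree. Here bags containing vertex 2 are not connected in the tree, so the decomposition is invalid.

No — bags containing vertex 2 are not connected in the tree.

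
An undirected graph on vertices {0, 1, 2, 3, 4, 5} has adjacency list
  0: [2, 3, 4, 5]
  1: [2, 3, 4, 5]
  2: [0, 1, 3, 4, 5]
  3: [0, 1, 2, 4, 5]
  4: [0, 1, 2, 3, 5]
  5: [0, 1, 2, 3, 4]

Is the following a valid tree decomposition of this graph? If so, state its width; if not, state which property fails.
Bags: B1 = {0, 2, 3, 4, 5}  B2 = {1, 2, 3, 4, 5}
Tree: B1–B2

Checking the three conditions: (i) the bags cover all of {0, 1, 2, 3, 4, 5}; (ii) for each edge, some bag contains both endpoints; (iii) the bags containing any fixed vertex form a subtree. All hold, so the decomposition is valid with width 5 − 1 = 4.

Yes; width 4.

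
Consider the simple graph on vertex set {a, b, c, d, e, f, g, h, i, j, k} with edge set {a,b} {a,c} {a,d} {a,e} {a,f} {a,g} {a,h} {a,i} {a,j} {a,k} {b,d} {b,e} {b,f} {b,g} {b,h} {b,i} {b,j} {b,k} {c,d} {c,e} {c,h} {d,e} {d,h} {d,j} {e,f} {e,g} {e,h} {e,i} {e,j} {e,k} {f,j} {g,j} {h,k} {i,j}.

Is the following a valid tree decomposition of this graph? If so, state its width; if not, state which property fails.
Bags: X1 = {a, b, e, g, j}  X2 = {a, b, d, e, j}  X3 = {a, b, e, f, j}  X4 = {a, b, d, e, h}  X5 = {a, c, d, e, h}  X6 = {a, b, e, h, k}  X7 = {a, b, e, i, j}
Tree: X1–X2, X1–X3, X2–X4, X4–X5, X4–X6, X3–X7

Vertex coverage: the bags together contain {a, b, c, d, e, f, g, h, i, j, k}, the full vertex set. Edge coverage: each edge of G has both endpoints in at least one bag. Running intersection: for every vertex, the bags containing it form a connected subtree. All three properties hold, so this is a valid tree decomposition of width max|bag| − 1 = 4, and hence tw(G) ≤ 4.

Yes; width 4.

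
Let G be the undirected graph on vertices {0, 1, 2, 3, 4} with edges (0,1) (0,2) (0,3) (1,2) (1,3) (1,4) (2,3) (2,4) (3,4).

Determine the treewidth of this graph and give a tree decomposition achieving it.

The largest bag has 4 vertices, giving width 3; this decomposition certifies tw(G) ≤ 3. Conversely, {0, 1, 2, 3} is a clique of size 4, and the vertices of any clique must share a bag in every tree decomposition; so some bag has ≥ 4 vertices and tw(G) ≥ 3. Hence tw(G) = 3 exactly.

Treewidth 3.
One such decomposition:
Bags: B1 = {1, 2, 3, 4}  B2 = {0, 1, 2, 3}
Tree: B1–B2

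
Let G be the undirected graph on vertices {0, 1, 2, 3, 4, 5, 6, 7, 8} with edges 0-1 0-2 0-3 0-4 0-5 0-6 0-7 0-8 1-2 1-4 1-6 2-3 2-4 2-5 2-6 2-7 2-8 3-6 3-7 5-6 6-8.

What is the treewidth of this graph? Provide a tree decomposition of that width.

Treewidth 3.
One such decomposition:
Bags: B1 = {0, 2, 3, 6}  B2 = {0, 2, 3, 7}  B3 = {0, 2, 6, 8}  B4 = {0, 1, 2, 6}  B5 = {0, 2, 5, 6}  B6 = {0, 1, 2, 4}
Tree: B1–B2, B1–B3, B3–B4, B4–B5, B4–B6

Every bag has size at most 4, so the width is 4 − 1 = 3 and tw(G) ≤ 3. On the other hand G contains the 4-clique {0, 1, 2, 4}. A clique must lie in a single bag of any decomposition, so no decomposition can have width below 3. Combining the bounds, tw(G) = 3.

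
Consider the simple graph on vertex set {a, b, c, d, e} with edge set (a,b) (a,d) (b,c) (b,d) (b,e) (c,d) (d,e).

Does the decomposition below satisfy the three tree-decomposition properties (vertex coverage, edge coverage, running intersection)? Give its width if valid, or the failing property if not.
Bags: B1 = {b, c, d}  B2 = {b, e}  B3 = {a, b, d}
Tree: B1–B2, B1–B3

A tree decomposition must satisfy three properties: every vertex lies in some bag; for every edge, both endpoints lie together in some bag; and for every vertex, the bags containing it form a connected subtree. Here edge (d,e) lies in no bag, so the decomposition is invalid.

No — edge (d,e) lies in no bag.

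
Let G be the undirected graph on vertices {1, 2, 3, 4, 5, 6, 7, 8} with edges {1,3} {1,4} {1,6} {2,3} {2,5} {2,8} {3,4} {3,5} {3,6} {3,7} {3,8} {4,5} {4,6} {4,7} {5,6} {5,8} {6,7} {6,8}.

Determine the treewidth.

3

A width-3 tree decomposition is:
Bags: B1 = {3, 4, 5, 6}  B2 = {3, 5, 6, 8}  B3 = {3, 4, 6, 7}  B4 = {1, 3, 4, 6}  B5 = {2, 3, 5, 8}
Tree: B1–B2, B1–B3, B3–B4, B2–B5
The largest bag has 4 vertices, giving width 3; this decomposition certifies tw(G) ≤ 3. For the lower bound, the 4 vertices {2, 3, 5, 8} are pairwise adjacent, and any tree decomposition puts a clique entirely inside one bag — forcing width ≥ 3. The upper and lower bounds meet at 3, so that is the treewidth.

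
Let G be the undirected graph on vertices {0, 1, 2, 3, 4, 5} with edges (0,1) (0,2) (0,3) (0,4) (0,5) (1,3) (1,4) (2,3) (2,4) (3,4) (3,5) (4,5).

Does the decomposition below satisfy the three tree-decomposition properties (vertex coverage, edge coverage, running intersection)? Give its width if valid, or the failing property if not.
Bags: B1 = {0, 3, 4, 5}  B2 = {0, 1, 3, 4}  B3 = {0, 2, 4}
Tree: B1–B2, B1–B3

A tree decomposition must satisfy three properties: every vertex lies in some bag; for every edge, both endpoints lie together in some bag; and for every vertex, the bags containing it form a connected subtree. Here edge (3,2) lies in no bag, so the decomposition is invalid.

No — edge (3,2) lies in no bag.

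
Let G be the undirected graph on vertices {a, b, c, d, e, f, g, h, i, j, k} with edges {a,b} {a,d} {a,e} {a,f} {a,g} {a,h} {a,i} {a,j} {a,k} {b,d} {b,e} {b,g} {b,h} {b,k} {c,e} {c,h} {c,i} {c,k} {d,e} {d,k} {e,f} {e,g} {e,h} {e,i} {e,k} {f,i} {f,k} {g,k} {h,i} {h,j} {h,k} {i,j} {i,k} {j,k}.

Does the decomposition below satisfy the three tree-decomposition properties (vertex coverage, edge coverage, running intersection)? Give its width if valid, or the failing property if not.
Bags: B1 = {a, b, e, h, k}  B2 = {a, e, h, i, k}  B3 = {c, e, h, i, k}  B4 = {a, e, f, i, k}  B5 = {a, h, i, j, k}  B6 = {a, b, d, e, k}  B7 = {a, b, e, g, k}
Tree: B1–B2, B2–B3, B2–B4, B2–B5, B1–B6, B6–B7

Yes; width 4.

Checking the three conditions: (i) the bags cover all of {a, b, c, d, e, f, g, h, i, j, k}; (ii) for each edge, some bag contains both endpoints; (iii) the bags containing any fixed vertex form a subtree. All hold, so the decomposition is valid with width 5 − 1 = 4.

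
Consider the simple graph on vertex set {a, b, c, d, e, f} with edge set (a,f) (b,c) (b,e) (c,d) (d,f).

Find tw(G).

A width-1 tree decomposition is:
Bags: B1 = {b, e}  B2 = {b, c}  B3 = {c, d}  B4 = {d, f}  B5 = {a, f}
Tree: B1–B2, B2–B3, B3–B4, B4–B5
Every bag has size at most 2, so the width is 2 − 1 = 1 and tw(G) ≤ 1. Since G has at least one edge (e.g. e–b), it is not an edgeless graph, so tw(G) ≥ 1. Combining the bounds, tw(G) = 1.

1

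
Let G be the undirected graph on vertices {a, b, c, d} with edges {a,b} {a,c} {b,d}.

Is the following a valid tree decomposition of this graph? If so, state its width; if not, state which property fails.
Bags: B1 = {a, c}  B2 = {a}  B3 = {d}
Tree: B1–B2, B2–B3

A tree decomposition must satisfy three properties: every vertex lies in some bag; for every edge, both endpoints lie together in some bag; and for every vertex, the bags containing it form a connected subtree. Here vertex b appears in no bag, so the decomposition is invalid.

No — vertex b appears in no bag.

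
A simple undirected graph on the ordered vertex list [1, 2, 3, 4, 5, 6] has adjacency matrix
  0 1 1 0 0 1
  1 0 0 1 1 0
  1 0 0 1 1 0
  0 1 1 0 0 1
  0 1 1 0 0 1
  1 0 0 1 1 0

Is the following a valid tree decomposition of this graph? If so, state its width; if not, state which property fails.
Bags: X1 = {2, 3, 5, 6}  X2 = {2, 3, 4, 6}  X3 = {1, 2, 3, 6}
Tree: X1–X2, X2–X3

Checking the three conditions: (i) the bags cover all of {1, 2, 3, 4, 5, 6}; (ii) for each edge, some bag contains both endpoints; (iii) the bags containing any fixed vertex form a subtree. All hold, so the decomposition is valid with width 4 − 1 = 3.

Yes; width 3.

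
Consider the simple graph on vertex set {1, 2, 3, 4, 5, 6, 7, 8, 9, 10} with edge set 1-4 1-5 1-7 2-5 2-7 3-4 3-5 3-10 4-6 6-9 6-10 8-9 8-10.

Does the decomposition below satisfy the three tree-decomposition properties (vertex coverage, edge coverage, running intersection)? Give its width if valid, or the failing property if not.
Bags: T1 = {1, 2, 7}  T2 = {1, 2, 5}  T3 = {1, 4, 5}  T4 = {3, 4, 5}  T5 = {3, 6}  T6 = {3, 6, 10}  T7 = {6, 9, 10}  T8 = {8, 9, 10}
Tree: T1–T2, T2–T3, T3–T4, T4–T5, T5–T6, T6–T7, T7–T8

A tree decomposition must satisfy three properties: every vertex lies in some bag; for every edge, both endpoints lie together in some bag; and for every vertex, the bags containing it form a connected subtree. Here edge (4,6) lies in no bag, so the decomposition is invalid.

No — edge (4,6) lies in no bag.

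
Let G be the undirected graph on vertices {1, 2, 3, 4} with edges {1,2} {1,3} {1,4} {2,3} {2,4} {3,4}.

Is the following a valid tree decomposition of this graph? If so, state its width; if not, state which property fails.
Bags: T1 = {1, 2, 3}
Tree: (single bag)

A tree decomposition must satisfy three properties: every vertex lies in some bag; for every edge, both endpoints lie together in some bag; and for every vertex, the bags containing it form a connected subtree. Here vertex 4 appears in no bag, so the decomposition is invalid.

No — vertex 4 appears in no bag.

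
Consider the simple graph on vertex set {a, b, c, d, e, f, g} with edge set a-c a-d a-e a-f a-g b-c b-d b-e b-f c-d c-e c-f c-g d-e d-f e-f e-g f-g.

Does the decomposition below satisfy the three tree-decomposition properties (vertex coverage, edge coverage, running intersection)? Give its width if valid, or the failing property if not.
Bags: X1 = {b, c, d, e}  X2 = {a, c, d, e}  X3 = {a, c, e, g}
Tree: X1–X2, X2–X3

A tree decomposition must satisfy three properties: every vertex lies in some bag; for every edge, both endpoints lie together in some bag; and for every vertex, the bags containing it form a connected subtree. Here vertex f appears in no bag, so the decomposition is invalid.

No — vertex f appears in no bag.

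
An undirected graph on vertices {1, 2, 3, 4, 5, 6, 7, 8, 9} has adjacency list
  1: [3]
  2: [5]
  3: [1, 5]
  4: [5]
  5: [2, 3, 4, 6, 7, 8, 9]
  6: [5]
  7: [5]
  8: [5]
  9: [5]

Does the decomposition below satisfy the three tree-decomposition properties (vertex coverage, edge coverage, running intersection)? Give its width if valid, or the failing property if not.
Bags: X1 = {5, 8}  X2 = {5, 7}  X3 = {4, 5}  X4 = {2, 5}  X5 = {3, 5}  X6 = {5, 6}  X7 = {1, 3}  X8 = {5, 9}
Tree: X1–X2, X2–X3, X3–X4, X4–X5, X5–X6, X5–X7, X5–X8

Every vertex of G appears in some bag (union = {1, 2, 3, 4, 5, 6, 7, 8, 9}); every edge is covered by a bag; and for each vertex v the set of bags containing v is connected in the bag tree. The decomposition is therefore valid. The largest bag has 2 vertices, so the width is 1.

Yes; width 1.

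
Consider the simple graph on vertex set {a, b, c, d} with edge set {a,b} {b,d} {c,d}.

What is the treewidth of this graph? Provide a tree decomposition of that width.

The largest bag has 2 vertices, giving width 1; this decomposition certifies tw(G) ≤ 1. G has an edge, so its treewidth is at least 1. Hence tw(G) = 1 exactly.

Treewidth 1.
Bags: B1 = {b, d}  B2 = {c, d}  B3 = {a, b}
Tree: B1–B2, B1–B3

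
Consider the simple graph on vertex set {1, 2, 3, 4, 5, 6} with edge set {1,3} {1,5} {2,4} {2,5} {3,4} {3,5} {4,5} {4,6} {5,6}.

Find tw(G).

A width-2 tree decomposition is:
Bags: B1 = {3, 4, 5}  B2 = {1, 3, 5}  B3 = {2, 4, 5}  B4 = {4, 5, 6}
Tree: B1–B2, B1–B3, B3–B4
Each bag holds 3 vertices, so the decomposition has width 2, which upper-bounds the treewidth. Conversely, {1, 3, 5} is a clique of size 3, and the vertices of any clique must share a bag in every tree decomposition; so some bag has ≥ 3 vertices and tw(G) ≥ 2. Combining the bounds, tw(G) = 2.

2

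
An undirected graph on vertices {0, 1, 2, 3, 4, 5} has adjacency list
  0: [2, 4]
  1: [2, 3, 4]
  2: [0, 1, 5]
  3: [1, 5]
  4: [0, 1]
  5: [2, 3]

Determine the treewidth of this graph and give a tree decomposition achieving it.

Treewidth 2.
Bags: B1 = {0, 2, 4}  B2 = {1, 2, 4}  B3 = {1, 2, 5}  B4 = {1, 3, 5}
Tree: B1–B2, B2–B3, B3–B4

Each bag holds 3 vertices, so the decomposition has width 2, which upper-bounds the treewidth. Since 0–4–1–2–0 is a cycle in G, G is not acyclic. Forests are exactly the graphs of treewidth ≤ 1, so tw(G) ≥ 2. The upper and lower bounds meet at 2, so that is the treewidth.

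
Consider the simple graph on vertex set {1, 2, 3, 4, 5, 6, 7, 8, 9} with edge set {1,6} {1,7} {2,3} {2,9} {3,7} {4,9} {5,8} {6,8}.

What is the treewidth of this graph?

A width-1 tree decomposition is:
Bags: B1 = {5, 8}  B2 = {6, 8}  B3 = {1, 6}  B4 = {1, 7}  B5 = {3, 7}  B6 = {2, 3}  B7 = {2, 9}  B8 = {4, 9}
Tree: B1–B2, B2–B3, B3–B4, B4–B5, B5–B6, B6–B7, B7–B8
The largest bag has 2 vertices, giving width 1; this decomposition certifies tw(G) ≤ 1. Any graph with an edge has treewidth ≥ 1, and G has the edge 5–8. Therefore the treewidth is 1.

1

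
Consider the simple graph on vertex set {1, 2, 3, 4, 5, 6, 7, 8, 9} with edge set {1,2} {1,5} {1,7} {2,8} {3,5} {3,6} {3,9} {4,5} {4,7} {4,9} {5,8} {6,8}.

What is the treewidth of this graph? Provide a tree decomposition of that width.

Every bag has size at most 4, so the width is 4 − 1 = 3 and tw(G) ≤ 3. For the lower bound: the 4 vertex sets {3,6,9}, {4}, {5}, {1,2,7,8} are disjoint, each induces a connected subgraph, and every pair is joined by at least one edge of G. Contracting each set to a single vertex therefore yields K_{4} as a minor, and since treewidth is minor-monotone, tw(G) ≥ tw(K_{4}) = 3. The upper and lower bounds meet at 3, so that is the treewidth.

Treewidth 3.
One such decomposition:
Bags: B1 = {3, 4, 6, 9}  B2 = {3, 4, 5, 6}  B3 = {4, 5, 6, 8}  B4 = {4, 5, 7, 8}  B5 = {1, 5, 7, 8}  B6 = {1, 2, 7, 8}
Tree: B1–B2, B2–B3, B3–B4, B4–B5, B5–B6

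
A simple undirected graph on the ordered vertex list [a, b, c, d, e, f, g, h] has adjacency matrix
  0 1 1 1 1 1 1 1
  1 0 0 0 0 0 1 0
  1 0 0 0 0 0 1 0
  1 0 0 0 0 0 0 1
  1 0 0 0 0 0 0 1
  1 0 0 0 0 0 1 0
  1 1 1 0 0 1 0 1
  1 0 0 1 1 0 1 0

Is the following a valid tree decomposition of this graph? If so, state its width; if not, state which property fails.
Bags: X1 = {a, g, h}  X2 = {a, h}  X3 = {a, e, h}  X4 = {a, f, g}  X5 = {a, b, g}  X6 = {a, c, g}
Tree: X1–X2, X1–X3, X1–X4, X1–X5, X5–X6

No — vertex d appears in no bag.

A tree decomposition must satisfy three properties: every vertex lies in some bag; for every edge, both endpoints lie together in some bag; and for every vertex, the bags containing it form a connected subtree. Here vertex d appears in no bag, so the decomposition is invalid.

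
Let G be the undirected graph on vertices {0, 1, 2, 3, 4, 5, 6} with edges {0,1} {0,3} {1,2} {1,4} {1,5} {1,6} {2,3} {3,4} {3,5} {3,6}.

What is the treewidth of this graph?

A width-2 tree decomposition is:
Bags: B1 = {1, 3, 5}  B2 = {1, 3, 4}  B3 = {1, 2, 3}  B4 = {1, 3, 6}  B5 = {0, 1, 3}
Tree: B1–B2, B2–B3, B3–B4, B4–B5
Each bag holds 3 vertices, so the decomposition has width 2, which upper-bounds the treewidth. The edges 3–5–1–4–3 form a cycle, so G is not a tree and its treewidth is at least 2. Therefore the treewidth is 2.

2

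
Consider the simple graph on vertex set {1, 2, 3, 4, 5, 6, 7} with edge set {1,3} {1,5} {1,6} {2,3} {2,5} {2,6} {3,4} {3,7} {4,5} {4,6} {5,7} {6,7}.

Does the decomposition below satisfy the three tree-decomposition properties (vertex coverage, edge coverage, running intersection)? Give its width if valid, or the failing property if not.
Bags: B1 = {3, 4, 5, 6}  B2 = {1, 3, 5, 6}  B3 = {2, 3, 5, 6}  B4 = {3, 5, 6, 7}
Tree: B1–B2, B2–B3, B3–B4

Vertex coverage: the bags together contain {1, 2, 3, 4, 5, 6, 7}, the full vertex set. Edge coverage: each edge of G has both endpoints in at least one bag. Running intersection: for every vertex, the bags containing it form a connected subtree. All three properties hold, so this is a valid tree decomposition of width max|bag| − 1 = 3, and hence tw(G) ≤ 3.

Yes; width 3.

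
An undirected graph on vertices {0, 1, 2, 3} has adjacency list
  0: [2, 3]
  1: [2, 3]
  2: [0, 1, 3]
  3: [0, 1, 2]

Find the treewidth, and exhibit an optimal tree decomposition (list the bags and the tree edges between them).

Every bag has size at most 3, so the width is 3 − 1 = 2 and tw(G) ≤ 2. On the other hand G contains the 3-clique {0, 2, 3}. A clique must lie in a single bag of any decomposition, so no decomposition can have width below 2. Hence tw(G) = 2 exactly.

Treewidth 2.
Bags: B1 = {1, 2, 3}  B2 = {0, 2, 3}
Tree: B1–B2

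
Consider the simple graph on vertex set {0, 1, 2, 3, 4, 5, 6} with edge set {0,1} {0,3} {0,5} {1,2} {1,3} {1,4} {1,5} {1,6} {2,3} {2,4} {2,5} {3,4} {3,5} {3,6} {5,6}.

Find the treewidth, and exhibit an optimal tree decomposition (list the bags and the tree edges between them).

Each bag holds 4 vertices, so the decomposition has width 3, which upper-bounds the treewidth. Conversely, {1, 2, 3, 4} is a clique of size 4, and the vertices of any clique must share a bag in every tree decomposition; so some bag has ≥ 4 vertices and tw(G) ≥ 3. Therefore the treewidth is 3.

Treewidth 3.
One optimal decomposition is:
Bags: B1 = {0, 1, 3, 5}  B2 = {1, 2, 3, 5}  B3 = {1, 2, 3, 4}  B4 = {1, 3, 5, 6}
Tree: B1–B2, B2–B3, B2–B4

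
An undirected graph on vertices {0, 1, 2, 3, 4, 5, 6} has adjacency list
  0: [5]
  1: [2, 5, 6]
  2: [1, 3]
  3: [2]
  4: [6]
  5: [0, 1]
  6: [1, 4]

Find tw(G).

1

A width-1 tree decomposition is:
Bags: B1 = {1, 2}  B2 = {1, 5}  B3 = {0, 5}  B4 = {2, 3}  B5 = {1, 6}  B6 = {4, 6}
Tree: B1–B2, B2–B3, B1–B4, B1–B5, B5–B6
Each bag holds 2 vertices, so the decomposition has width 1, which upper-bounds the treewidth. Since G has at least one edge (e.g. 1–2), it is not an edgeless graph, so tw(G) ≥ 1. Therefore the treewidth is 1.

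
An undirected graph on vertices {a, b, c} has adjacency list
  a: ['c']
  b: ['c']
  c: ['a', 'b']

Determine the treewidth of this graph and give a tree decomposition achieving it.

Every bag has size at most 2, so the width is 2 − 1 = 1 and tw(G) ≤ 1. Since G has at least one edge (e.g. c–a), it is not an edgeless graph, so tw(G) ≥ 1. Hence tw(G) = 1 exactly.

Treewidth 1.
One optimal decomposition is:
Bags: B1 = {a, c}  B2 = {b, c}
Tree: B1–B2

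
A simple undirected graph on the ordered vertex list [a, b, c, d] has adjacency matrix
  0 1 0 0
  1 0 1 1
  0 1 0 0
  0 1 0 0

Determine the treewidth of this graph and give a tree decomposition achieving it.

Every bag has size at most 2, so the width is 2 − 1 = 1 and tw(G) ≤ 1. G has an edge, so its treewidth is at least 1. Therefore the treewidth is 1.

Treewidth 1.
Bags: B1 = {a, b}  B2 = {b, c}  B3 = {b, d}
Tree: B1–B2, B1–B3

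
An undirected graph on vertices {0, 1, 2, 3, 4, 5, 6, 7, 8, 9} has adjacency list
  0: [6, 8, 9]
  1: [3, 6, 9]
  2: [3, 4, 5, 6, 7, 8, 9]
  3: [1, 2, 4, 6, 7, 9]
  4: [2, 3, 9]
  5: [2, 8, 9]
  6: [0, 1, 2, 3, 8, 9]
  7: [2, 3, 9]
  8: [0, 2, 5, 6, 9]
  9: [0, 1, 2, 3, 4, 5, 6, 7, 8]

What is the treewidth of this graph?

3

A width-3 tree decomposition is:
Bags: B1 = {2, 6, 8, 9}  B2 = {2, 5, 8, 9}  B3 = {2, 3, 6, 9}  B4 = {0, 6, 8, 9}  B5 = {2, 3, 7, 9}  B6 = {1, 3, 6, 9}  B7 = {2, 3, 4, 9}
Tree: B1–B2, B1–B3, B1–B4, B3–B5, B3–B6, B3–B7
Every bag has size at most 4, so the width is 4 − 1 = 3 and tw(G) ≤ 3. For the lower bound, the 4 vertices {0, 6, 8, 9} are pairwise adjacent, and any tree decomposition puts a clique entirely inside one bag — forcing width ≥ 3. Hence tw(G) = 3 exactly.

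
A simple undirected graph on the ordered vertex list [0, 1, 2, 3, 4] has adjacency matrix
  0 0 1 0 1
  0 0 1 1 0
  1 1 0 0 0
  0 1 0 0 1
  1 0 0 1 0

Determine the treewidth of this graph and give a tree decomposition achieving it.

Treewidth 2.
Bags: B1 = {1, 2, 3}  B2 = {0, 2, 3}  B3 = {0, 3, 4}
Tree: B1–B2, B2–B3

Each bag holds 3 vertices, so the decomposition has width 2, which upper-bounds the treewidth. Since 3–1–2–0–4–3 is a cycle in G, G is not acyclic. Forests are exactly the graphs of treewidth ≤ 1, so tw(G) ≥ 2. Combining the bounds, tw(G) = 2.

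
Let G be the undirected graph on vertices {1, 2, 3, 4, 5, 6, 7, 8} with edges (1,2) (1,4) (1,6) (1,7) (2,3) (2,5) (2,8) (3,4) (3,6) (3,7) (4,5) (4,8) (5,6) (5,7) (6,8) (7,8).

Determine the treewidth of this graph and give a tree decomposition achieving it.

Every bag has size at most 5, so the width is 5 − 1 = 4 and tw(G) ≤ 4. For the lower bound: the 5 vertex sets {2,8}, {4,5}, {1,7}, {3}, {6} are disjoint, each induces a connected subgraph, and every pair is joined by at least one edge of G. Contracting each set to a single vertex therefore yields K_{5} as a minor, and since treewidth is minor-monotone, tw(G) ≥ tw(K_{5}) = 4. The upper and lower bounds meet at 4, so that is the treewidth.

Treewidth 4.
One such decomposition:
Bags: B1 = {1, 2, 3, 5, 8}  B2 = {1, 3, 4, 5, 8}  B3 = {1, 3, 5, 7, 8}  B4 = {1, 3, 5, 6, 8}
Tree: B1–B2, B2–B3, B3–B4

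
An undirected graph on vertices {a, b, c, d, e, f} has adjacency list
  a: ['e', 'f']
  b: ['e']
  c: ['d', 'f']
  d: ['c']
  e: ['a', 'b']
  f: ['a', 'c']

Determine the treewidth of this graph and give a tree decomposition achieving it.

Treewidth 1.
One optimal decomposition is:
Bags: B1 = {c, d}  B2 = {c, f}  B3 = {a, f}  B4 = {a, e}  B5 = {b, e}
Tree: B1–B2, B2–B3, B3–B4, B4–B5

Each bag holds 2 vertices, so the decomposition has width 1, which upper-bounds the treewidth. G has an edge, so its treewidth is at least 1. Hence tw(G) = 1 exactly.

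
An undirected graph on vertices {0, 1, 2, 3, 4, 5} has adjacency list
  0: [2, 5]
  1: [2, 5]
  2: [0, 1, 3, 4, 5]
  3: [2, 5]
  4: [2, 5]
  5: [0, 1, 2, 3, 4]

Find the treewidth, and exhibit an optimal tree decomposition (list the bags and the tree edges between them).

Treewidth 2.
One such decomposition:
Bags: B1 = {0, 2, 5}  B2 = {2, 3, 5}  B3 = {1, 2, 5}  B4 = {2, 4, 5}
Tree: B1–B2, B2–B3, B1–B4

The largest bag has 3 vertices, giving width 2; this decomposition certifies tw(G) ≤ 2. On the other hand G contains the 3-clique {0, 2, 5}. A clique must lie in a single bag of any decomposition, so no decomposition can have width below 2. Therefore the treewidth is 2.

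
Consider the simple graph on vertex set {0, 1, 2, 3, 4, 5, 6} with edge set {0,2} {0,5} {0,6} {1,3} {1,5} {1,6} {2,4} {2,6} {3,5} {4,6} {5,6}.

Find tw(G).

2

A width-2 tree decomposition is:
Bags: B1 = {2, 4, 6}  B2 = {0, 2, 6}  B3 = {0, 5, 6}  B4 = {1, 5, 6}  B5 = {1, 3, 5}
Tree: B1–B2, B2–B3, B3–B4, B4–B5
Each bag holds 3 vertices, so the decomposition has width 2, which upper-bounds the treewidth. Conversely, {1, 3, 5} is a clique of size 3, and the vertices of any clique must share a bag in every tree decomposition; so some bag has ≥ 3 vertices and tw(G) ≥ 2. Hence tw(G) = 2 exactly.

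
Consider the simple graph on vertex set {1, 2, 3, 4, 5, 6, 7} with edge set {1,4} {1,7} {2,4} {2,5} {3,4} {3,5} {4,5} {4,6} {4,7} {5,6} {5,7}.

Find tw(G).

A width-2 tree decomposition is:
Bags: B1 = {4, 5, 6}  B2 = {2, 4, 5}  B3 = {3, 4, 5}  B4 = {4, 5, 7}  B5 = {1, 4, 7}
Tree: B1–B2, B1–B3, B1–B4, B4–B5
Each bag holds 3 vertices, so the decomposition has width 2, which upper-bounds the treewidth. On the other hand G contains the 3-clique {1, 4, 7}. A clique must lie in a single bag of any decomposition, so no decomposition can have width below 2. Hence tw(G) = 2 exactly.

2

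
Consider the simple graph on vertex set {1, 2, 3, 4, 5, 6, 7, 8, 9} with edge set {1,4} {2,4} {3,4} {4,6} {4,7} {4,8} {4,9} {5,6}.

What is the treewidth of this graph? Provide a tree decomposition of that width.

Treewidth 1.
One optimal decomposition is:
Bags: B1 = {4, 8}  B2 = {4, 9}  B3 = {4, 7}  B4 = {1, 4}  B5 = {4, 6}  B6 = {2, 4}  B7 = {5, 6}  B8 = {3, 4}
Tree: B1–B2, B2–B3, B1–B4, B2–B5, B4–B6, B5–B7, B2–B8

Every bag has size at most 2, so the width is 2 − 1 = 1 and tw(G) ≤ 1. Any graph with an edge has treewidth ≥ 1, and G has the edge 8–4. The upper and lower bounds meet at 1, so that is the treewidth.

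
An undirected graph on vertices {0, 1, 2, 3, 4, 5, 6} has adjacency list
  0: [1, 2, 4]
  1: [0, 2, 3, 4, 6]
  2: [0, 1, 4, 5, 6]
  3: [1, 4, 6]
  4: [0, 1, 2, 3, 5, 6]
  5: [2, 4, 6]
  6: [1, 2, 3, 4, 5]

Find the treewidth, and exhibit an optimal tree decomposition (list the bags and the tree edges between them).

Every bag has size at most 4, so the width is 4 − 1 = 3 and tw(G) ≤ 3. For the lower bound, the 4 vertices {0, 1, 2, 4} are pairwise adjacent, and any tree decomposition puts a clique entirely inside one bag — forcing width ≥ 3. Therefore the treewidth is 3.

Treewidth 3.
One optimal decomposition is:
Bags: B1 = {1, 2, 4, 6}  B2 = {2, 4, 5, 6}  B3 = {0, 1, 2, 4}  B4 = {1, 3, 4, 6}
Tree: B1–B2, B1–B3, B1–B4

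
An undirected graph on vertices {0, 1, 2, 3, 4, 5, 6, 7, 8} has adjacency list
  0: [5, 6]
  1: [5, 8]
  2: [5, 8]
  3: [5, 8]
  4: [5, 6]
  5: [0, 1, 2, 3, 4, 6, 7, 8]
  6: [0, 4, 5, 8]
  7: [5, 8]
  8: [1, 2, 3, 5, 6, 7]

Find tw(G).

2

A width-2 tree decomposition is:
Bags: B1 = {5, 6, 8}  B2 = {5, 7, 8}  B3 = {4, 5, 6}  B4 = {0, 5, 6}  B5 = {3, 5, 8}  B6 = {2, 5, 8}  B7 = {1, 5, 8}
Tree: B1–B2, B1–B3, B1–B4, B2–B5, B1–B6, B2–B7
Every bag has size at most 3, so the width is 3 − 1 = 2 and tw(G) ≤ 2. For the lower bound, the 3 vertices {0, 5, 6} are pairwise adjacent, and any tree decomposition puts a clique entirely inside one bag — forcing width ≥ 2. Hence tw(G) = 2 exactly.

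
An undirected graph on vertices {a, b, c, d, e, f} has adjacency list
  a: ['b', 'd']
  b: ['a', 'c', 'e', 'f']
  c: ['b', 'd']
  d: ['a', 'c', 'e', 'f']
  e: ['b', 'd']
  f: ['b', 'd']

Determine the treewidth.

A width-2 tree decomposition is:
Bags: B1 = {b, c, d}  B2 = {b, d, e}  B3 = {a, b, d}  B4 = {b, d, f}
Tree: B1–B2, B2–B3, B3–B4
Each bag holds 3 vertices, so the decomposition has width 2, which upper-bounds the treewidth. For the lower bound, G contains the cycle c–d–e–b–c, so G is not a forest; only forests have treewidth ≤ 1, hence tw(G) ≥ 2. Therefore the treewidth is 2.

2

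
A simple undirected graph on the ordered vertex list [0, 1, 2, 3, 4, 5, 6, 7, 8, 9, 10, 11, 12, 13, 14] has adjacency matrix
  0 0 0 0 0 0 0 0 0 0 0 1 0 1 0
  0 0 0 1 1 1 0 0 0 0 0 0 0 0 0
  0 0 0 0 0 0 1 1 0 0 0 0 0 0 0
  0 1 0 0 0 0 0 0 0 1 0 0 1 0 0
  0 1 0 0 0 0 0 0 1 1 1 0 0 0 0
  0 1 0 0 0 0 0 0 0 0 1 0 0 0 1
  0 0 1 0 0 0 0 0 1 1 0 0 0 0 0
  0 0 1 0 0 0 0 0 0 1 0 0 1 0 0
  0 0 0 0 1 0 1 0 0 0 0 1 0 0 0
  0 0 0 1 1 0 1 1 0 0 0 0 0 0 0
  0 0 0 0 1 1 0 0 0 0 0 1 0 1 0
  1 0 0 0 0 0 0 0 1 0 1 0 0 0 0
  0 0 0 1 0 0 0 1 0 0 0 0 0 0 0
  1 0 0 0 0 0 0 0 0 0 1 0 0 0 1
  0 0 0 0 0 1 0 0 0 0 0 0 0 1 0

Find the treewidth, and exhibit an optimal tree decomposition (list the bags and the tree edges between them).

Each bag holds 4 vertices, so the decomposition has width 3, which upper-bounds the treewidth. For the lower bound: the 4 vertex sets {2,7,12}, {3}, {9}, {1,4,6,8} are disjoint, each induces a connected subgraph, and every pair is joined by at least one edge of G. Contracting each set to a single vertex therefore yields K_{4} as a minor, and since treewidth is minor-monotone, tw(G) ≥ tw(K_{4}) = 3. The upper and lower bounds meet at 3, so that is the treewidth.

Treewidth 3.
One optimal decomposition is:
Bags: B1 = {2, 3, 7, 12}  B2 = {2, 3, 7, 9}  B3 = {2, 3, 6, 9}  B4 = {1, 3, 6, 9}  B5 = {1, 4, 6, 9}  B6 = {1, 4, 6, 8}  B7 = {1, 4, 5, 8}  B8 = {4, 5, 8, 10}  B9 = {5, 8, 10, 11}  B10 = {5, 10, 11, 14}  B11 = {10, 11, 13, 14}  B12 = {0, 11, 13, 14}
Tree: B1–B2, B2–B3, B3–B4, B4–B5, B5–B6, B6–B7, B7–B8, B8–B9, B9–B10, B10–B11, B11–B12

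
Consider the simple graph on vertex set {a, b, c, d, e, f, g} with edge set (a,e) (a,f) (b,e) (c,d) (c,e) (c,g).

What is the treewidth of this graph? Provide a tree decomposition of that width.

Each bag holds 2 vertices, so the decomposition has width 1, which upper-bounds the treewidth. Any graph with an edge has treewidth ≥ 1, and G has the edge d–c. Therefore the treewidth is 1.

Treewidth 1.
One such decomposition:
Bags: B1 = {c, d}  B2 = {c, e}  B3 = {a, e}  B4 = {a, f}  B5 = {c, g}  B6 = {b, e}
Tree: B1–B2, B2–B3, B3–B4, B1–B5, B2–B6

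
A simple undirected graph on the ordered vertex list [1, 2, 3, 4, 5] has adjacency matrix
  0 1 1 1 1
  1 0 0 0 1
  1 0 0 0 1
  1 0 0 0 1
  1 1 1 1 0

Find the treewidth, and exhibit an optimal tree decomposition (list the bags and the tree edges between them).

Treewidth 2.
Bags: B1 = {1, 2, 5}  B2 = {1, 4, 5}  B3 = {1, 3, 5}
Tree: B1–B2, B1–B3

Each bag holds 3 vertices, so the decomposition has width 2, which upper-bounds the treewidth. Conversely, {1, 2, 5} is a clique of size 3, and the vertices of any clique must share a bag in every tree decomposition; so some bag has ≥ 3 vertices and tw(G) ≥ 2. Hence tw(G) = 2 exactly.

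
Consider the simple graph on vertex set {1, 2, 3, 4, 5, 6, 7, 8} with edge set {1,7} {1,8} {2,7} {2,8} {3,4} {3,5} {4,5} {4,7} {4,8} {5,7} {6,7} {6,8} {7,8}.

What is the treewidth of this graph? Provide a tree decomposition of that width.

Each bag holds 3 vertices, so the decomposition has width 2, which upper-bounds the treewidth. For the lower bound, the 3 vertices {3, 4, 5} are pairwise adjacent, and any tree decomposition puts a clique entirely inside one bag — forcing width ≥ 2. The upper and lower bounds meet at 2, so that is the treewidth.

Treewidth 2.
One optimal decomposition is:
Bags: B1 = {4, 7, 8}  B2 = {4, 5, 7}  B3 = {6, 7, 8}  B4 = {2, 7, 8}  B5 = {1, 7, 8}  B6 = {3, 4, 5}
Tree: B1–B2, B1–B3, B3–B4, B1–B5, B2–B6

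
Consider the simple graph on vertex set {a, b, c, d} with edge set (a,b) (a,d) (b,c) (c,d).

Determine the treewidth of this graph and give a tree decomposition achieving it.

Treewidth 2.
Bags: B1 = {b, c, d}  B2 = {a, b, d}
Tree: B1–B2

Each bag holds 3 vertices, so the decomposition has width 2, which upper-bounds the treewidth. The edges b–c–d–a–b form a cycle, so G is not a tree and its treewidth is at least 2. The upper and lower bounds meet at 2, so that is the treewidth.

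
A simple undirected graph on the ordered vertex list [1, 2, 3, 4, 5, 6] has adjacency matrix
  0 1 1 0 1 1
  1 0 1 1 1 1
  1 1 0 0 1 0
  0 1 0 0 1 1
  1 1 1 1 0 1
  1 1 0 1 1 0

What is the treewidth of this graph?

A width-3 tree decomposition is:
Bags: B1 = {1, 2, 3, 5}  B2 = {1, 2, 5, 6}  B3 = {2, 4, 5, 6}
Tree: B1–B2, B2–B3
Every bag has size at most 4, so the width is 4 − 1 = 3 and tw(G) ≤ 3. Conversely, {1, 2, 3, 5} is a clique of size 4, and the vertices of any clique must share a bag in every tree decomposition; so some bag has ≥ 4 vertices and tw(G) ≥ 3. Hence tw(G) = 3 exactly.

3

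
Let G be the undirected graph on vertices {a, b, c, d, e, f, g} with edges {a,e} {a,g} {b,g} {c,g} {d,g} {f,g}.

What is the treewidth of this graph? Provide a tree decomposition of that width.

Every bag has size at most 2, so the width is 2 − 1 = 1 and tw(G) ≤ 1. G has an edge, so its treewidth is at least 1. The upper and lower bounds meet at 1, so that is the treewidth.

Treewidth 1.
One such decomposition:
Bags: B1 = {f, g}  B2 = {c, g}  B3 = {d, g}  B4 = {b, g}  B5 = {a, g}  B6 = {a, e}
Tree: B1–B2, B2–B3, B1–B4, B4–B5, B5–B6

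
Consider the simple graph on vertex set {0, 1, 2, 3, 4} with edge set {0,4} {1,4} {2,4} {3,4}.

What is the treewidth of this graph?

1

A width-1 tree decomposition is:
Bags: B1 = {3, 4}  B2 = {0, 4}  B3 = {1, 4}  B4 = {2, 4}
Tree: B1–B2, B2–B3, B3–B4
Every bag has size at most 2, so the width is 2 − 1 = 1 and tw(G) ≤ 1. G has an edge, so its treewidth is at least 1. The upper and lower bounds meet at 1, so that is the treewidth.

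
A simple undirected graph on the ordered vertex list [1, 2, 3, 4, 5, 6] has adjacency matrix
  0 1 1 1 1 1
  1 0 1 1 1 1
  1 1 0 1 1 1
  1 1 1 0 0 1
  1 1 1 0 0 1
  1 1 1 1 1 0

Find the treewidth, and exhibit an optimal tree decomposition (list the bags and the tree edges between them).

Treewidth 4.
One optimal decomposition is:
Bags: B1 = {1, 2, 3, 4, 6}  B2 = {1, 2, 3, 5, 6}
Tree: B1–B2

Every bag has size at most 5, so the width is 5 − 1 = 4 and tw(G) ≤ 4. On the other hand G contains the 5-clique {1, 2, 3, 4, 6}. A clique must lie in a single bag of any decomposition, so no decomposition can have width below 4. The upper and lower bounds meet at 4, so that is the treewidth.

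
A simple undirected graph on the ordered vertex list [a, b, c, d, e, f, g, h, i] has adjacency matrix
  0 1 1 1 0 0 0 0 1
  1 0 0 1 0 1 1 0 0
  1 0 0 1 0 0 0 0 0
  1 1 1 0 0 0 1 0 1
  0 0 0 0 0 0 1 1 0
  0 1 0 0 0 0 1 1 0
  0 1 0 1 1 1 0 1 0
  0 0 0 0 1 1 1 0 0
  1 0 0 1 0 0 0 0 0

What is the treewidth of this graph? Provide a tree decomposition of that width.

Treewidth 2.
One optimal decomposition is:
Bags: B1 = {b, f, g}  B2 = {b, d, g}  B3 = {a, b, d}  B4 = {f, g, h}  B5 = {a, c, d}  B6 = {e, g, h}  B7 = {a, d, i}
Tree: B1–B2, B2–B3, B1–B4, B3–B5, B4–B6, B5–B7

The largest bag has 3 vertices, giving width 2; this decomposition certifies tw(G) ≤ 2. For the lower bound, the 3 vertices {b, d, g} are pairwise adjacent, and any tree decomposition puts a clique entirely inside one bag — forcing width ≥ 2. Therefore the treewidth is 2.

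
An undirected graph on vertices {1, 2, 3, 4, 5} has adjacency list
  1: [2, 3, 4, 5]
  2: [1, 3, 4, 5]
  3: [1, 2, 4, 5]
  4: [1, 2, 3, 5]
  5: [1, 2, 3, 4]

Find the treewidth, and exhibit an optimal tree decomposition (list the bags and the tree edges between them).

A single bag containing all 5 vertices is trivially a valid decomposition of width 4. Conversely, {1, 2, 3, 4, 5} is a clique of size 5, and the vertices of any clique must share a bag in every tree decomposition; so some bag has ≥ 5 vertices and tw(G) ≥ 4. Therefore the treewidth is 4.

Treewidth 4.
One such decomposition:
Bags: B1 = {1, 2, 3, 4, 5}
Tree: (single bag)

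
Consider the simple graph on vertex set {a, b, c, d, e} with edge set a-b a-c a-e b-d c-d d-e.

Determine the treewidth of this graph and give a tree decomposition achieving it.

Treewidth 2.
One optimal decomposition is:
Bags: B1 = {a, b, d}  B2 = {a, d, e}  B3 = {a, c, d}
Tree: B1–B2, B2–B3

Each bag holds 3 vertices, so the decomposition has width 2, which upper-bounds the treewidth. Since b–d–e–a–b is a cycle in G, G is not acyclic. Forests are exactly the graphs of treewidth ≤ 1, so tw(G) ≥ 2. The upper and lower bounds meet at 2, so that is the treewidth.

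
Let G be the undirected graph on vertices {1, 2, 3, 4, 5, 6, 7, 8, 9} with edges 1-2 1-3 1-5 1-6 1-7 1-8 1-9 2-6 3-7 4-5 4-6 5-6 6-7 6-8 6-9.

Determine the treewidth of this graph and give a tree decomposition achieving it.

Treewidth 2.
One optimal decomposition is:
Bags: B1 = {1, 5, 6}  B2 = {1, 6, 9}  B3 = {4, 5, 6}  B4 = {1, 6, 8}  B5 = {1, 2, 6}  B6 = {1, 6, 7}  B7 = {1, 3, 7}
Tree: B1–B2, B1–B3, B1–B4, B2–B5, B1–B6, B6–B7

The largest bag has 3 vertices, giving width 2; this decomposition certifies tw(G) ≤ 2. For the lower bound, the 3 vertices {1, 3, 7} are pairwise adjacent, and any tree decomposition puts a clique entirely inside one bag — forcing width ≥ 2. Therefore the treewidth is 2.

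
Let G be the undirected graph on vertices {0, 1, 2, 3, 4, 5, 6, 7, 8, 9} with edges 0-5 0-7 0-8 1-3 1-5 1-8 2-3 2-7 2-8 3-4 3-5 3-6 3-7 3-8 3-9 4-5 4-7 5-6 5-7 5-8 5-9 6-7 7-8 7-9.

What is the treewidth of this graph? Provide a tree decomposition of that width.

Treewidth 3.
One such decomposition:
Bags: B1 = {3, 5, 7, 8}  B2 = {2, 3, 7, 8}  B3 = {0, 5, 7, 8}  B4 = {3, 4, 5, 7}  B5 = {3, 5, 7, 9}  B6 = {1, 3, 5, 8}  B7 = {3, 5, 6, 7}
Tree: B1–B2, B1–B3, B1–B4, B4–B5, B1–B6, B5–B7

Each bag holds 4 vertices, so the decomposition has width 3, which upper-bounds the treewidth. On the other hand G contains the 4-clique {0, 5, 7, 8}. A clique must lie in a single bag of any decomposition, so no decomposition can have width below 3. The upper and lower bounds meet at 3, so that is the treewidth.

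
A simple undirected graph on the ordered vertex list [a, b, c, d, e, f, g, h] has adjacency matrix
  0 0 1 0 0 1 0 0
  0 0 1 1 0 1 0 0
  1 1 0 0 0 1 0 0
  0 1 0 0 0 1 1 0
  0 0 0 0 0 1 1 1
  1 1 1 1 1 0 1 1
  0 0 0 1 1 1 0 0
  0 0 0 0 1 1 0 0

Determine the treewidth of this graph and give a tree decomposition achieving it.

Every bag has size at most 3, so the width is 3 − 1 = 2 and tw(G) ≤ 2. For the lower bound, the 3 vertices {d, f, g} are pairwise adjacent, and any tree decomposition puts a clique entirely inside one bag — forcing width ≥ 2. Hence tw(G) = 2 exactly.

Treewidth 2.
One optimal decomposition is:
Bags: B1 = {b, d, f}  B2 = {d, f, g}  B3 = {e, f, g}  B4 = {b, c, f}  B5 = {e, f, h}  B6 = {a, c, f}
Tree: B1–B2, B2–B3, B1–B4, B3–B5, B4–B6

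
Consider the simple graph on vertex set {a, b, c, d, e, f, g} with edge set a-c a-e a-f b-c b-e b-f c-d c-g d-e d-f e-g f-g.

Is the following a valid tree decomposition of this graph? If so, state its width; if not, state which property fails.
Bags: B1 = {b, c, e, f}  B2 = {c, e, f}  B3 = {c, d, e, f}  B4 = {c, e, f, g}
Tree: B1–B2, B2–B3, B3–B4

A tree decomposition must satisfy three properties: every vertex lies in some bag; for every edge, both endpoints lie together in some bag; and for every vertex, the bags containing it form a connected subtree. Here vertex a appears in no bag, so the decomposition is invalid.

No — vertex a appears in no bag.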